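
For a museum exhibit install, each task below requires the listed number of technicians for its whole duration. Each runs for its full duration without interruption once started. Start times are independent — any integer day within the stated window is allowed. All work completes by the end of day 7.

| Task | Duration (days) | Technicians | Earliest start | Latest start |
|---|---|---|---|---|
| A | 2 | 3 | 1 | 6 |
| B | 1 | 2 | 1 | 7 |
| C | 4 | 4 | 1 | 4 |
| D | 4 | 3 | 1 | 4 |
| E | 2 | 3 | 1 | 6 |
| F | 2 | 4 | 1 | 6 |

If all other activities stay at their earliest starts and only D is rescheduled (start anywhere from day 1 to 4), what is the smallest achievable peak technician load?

16

D@1: d1:19  d2:17  d3:7  d4:7  d5:0  d6:0  d7:0 → peak 19
D@2: d1:16  d2:17  d3:7  d4:7  d5:3  d6:0  d7:0 → peak 17
D@3: d1:16  d2:14  d3:7  d4:7  d5:3  d6:3  d7:0 → peak 16
D@4: d1:16  d2:14  d3:4  d4:7  d5:3  d6:3  d7:3 → peak 16
Best is D@3, peak 16.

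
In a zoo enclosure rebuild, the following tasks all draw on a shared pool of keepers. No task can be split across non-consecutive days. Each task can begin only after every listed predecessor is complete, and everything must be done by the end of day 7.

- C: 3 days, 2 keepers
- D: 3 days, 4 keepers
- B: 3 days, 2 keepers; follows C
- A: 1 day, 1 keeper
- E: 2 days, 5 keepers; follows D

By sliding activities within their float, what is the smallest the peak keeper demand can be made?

Schedule C@1, D@1, B@4, A@1, E@4: d1:7  d2:6  d3:6  d4:7  d5:7  d6:2  d7:0 — peak 7.

7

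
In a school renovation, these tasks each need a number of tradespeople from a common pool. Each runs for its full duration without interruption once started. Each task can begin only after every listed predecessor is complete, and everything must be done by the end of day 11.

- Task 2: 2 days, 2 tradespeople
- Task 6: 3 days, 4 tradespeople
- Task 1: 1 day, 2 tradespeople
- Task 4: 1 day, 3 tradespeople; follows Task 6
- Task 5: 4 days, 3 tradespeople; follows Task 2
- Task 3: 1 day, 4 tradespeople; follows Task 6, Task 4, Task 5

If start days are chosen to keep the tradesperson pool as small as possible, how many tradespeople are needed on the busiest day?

Early-start (Task 2@1, Task 6@1, Task 1@1, Task 4@4, Task 5@3, Task 3@7) gives peak 8: d1:8  d2:6  d3:7  d4:6  d5:3  d6:3  d7:4  d8:0  d9:0  d10:0  d11:0.
Shift Task 6→3, Task 4→6, Task 5→7, Task 3→11.
Schedule Task 2@1, Task 6@3, Task 1@1, Task 4@6, Task 5@7, Task 3@11: d1:4  d2:2  d3:4  d4:4  d5:4  d6:3  d7:3  d8:3  d9:3  d10:3  d11:4 — peak 4.
Total tradesperson-days = 37 over 11 days ⇒ peak ≥ ⌈37/11⌉ = 4, so 4 is optimal.

4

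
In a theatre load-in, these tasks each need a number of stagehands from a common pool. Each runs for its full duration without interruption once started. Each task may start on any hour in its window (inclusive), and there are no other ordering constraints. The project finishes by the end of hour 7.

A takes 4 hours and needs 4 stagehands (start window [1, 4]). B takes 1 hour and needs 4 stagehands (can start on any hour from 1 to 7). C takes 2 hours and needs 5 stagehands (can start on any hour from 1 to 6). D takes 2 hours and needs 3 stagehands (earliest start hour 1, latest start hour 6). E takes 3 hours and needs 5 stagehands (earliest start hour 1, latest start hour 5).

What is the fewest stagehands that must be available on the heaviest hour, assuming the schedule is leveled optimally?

Early-start (A@1, B@1, C@1, D@1, E@1) gives peak 21: h1:21  h2:17  h3:9  h4:4  h5:0  h6:0  h7:0.
Shift C→2, D→4, E→5.
Schedule A@1, B@1, C@2, D@4, E@5: h1:8  h2:9  h3:9  h4:7  h5:8  h6:5  h7:5 — peak 9.

9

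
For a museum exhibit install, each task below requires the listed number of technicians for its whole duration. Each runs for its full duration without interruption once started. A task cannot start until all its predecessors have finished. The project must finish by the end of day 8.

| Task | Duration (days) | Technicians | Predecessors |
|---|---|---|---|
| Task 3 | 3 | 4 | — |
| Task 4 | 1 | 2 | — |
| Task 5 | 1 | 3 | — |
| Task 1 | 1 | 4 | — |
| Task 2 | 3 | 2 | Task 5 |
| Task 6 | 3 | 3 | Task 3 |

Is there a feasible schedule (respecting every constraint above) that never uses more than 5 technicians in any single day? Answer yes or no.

yes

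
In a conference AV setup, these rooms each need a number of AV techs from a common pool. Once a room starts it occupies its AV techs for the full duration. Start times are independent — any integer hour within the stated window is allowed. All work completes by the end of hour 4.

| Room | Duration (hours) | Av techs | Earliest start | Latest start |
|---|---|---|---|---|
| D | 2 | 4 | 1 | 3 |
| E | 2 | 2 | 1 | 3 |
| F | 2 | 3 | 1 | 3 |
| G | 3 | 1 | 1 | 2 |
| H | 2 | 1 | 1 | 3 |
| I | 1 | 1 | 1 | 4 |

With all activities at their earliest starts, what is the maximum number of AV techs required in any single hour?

12

Early-start schedule: D@1, E@1, F@1, G@1, H@1, I@1.
Load per hour: hour 1: 12, hour 2: 11, hour 3: 1, hour 4: 0.
Peak is 12.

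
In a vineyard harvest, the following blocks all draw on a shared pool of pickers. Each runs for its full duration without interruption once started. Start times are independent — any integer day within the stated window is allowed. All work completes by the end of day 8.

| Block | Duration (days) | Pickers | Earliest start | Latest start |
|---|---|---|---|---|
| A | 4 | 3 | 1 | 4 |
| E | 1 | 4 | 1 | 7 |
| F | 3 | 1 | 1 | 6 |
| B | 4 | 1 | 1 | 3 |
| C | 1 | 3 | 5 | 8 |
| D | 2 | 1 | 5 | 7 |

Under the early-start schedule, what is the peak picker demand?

9

Early-start schedule: A@1, E@1, F@1, B@1, C@5, D@5.
Load per day: day 1: 9, day 2: 5, day 3: 5, day 4: 4, day 5: 4, day 6: 1, day 7: 0, day 8: 0.
Peak is 9.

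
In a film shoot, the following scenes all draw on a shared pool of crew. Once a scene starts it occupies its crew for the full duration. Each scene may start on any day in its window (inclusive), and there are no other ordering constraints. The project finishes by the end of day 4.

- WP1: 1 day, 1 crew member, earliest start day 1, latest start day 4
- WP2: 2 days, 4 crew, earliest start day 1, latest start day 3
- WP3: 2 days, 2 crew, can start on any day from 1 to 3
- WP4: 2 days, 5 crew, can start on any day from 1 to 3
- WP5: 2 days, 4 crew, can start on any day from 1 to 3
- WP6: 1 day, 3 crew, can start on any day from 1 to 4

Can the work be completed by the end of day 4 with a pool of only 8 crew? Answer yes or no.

no

Total crew member-days = 34; over 4 days the average is 34/4 > 8, so some day must exceed 8.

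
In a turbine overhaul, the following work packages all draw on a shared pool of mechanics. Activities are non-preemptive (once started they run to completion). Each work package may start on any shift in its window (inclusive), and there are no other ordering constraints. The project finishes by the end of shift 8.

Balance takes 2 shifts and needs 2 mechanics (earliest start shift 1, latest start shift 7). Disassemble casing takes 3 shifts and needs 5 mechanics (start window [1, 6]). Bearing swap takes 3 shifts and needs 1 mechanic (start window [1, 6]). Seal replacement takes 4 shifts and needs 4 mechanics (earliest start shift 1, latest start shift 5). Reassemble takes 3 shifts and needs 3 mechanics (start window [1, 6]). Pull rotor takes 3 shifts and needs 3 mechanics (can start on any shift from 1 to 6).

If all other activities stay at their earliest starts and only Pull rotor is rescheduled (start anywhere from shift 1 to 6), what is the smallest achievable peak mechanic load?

15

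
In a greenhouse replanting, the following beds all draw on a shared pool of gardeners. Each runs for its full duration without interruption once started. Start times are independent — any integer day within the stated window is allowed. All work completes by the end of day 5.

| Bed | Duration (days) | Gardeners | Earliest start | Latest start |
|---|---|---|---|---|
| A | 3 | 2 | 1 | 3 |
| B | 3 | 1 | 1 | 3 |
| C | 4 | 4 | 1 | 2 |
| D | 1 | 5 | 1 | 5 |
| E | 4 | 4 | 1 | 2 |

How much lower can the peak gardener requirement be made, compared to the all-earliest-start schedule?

Early-start peak: d1:16  d2:11  d3:11  d4:8  d5:0 ⇒ 16.
Leveled (A@1, B@1, C@1, D@5, E@1): d1:11  d2:11  d3:11  d4:8  d5:5 ⇒ 11.
Reduction 16 − 11 = 5.

5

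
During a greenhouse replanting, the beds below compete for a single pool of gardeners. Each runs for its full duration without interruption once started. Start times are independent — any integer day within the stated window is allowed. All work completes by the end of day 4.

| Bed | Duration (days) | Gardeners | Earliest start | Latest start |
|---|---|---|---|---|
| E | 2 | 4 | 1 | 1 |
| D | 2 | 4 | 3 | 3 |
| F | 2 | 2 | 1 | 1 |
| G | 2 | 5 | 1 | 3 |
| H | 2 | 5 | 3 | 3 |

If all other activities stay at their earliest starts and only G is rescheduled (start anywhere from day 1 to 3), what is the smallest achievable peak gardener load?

G@1: d1:11  d2:11  d3:9  d4:9 → peak 11
G@2: d1:6  d2:11  d3:14  d4:9 → peak 14
G@3: d1:6  d2:6  d3:14  d4:14 → peak 14
Best is G@1, peak 11.

11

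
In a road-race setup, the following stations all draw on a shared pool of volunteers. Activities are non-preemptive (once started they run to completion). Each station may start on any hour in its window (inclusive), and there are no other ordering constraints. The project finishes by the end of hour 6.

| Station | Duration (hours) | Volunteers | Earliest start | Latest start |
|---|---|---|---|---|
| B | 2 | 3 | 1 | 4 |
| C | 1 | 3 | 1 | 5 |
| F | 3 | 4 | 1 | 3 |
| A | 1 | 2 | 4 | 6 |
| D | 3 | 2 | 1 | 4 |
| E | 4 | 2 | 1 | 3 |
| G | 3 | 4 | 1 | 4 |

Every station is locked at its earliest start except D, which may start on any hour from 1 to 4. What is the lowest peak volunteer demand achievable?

16

D@1: h1:18  h2:15  h3:12  h4:4  h5:0  h6:0 → peak 18
D@2: h1:16  h2:15  h3:12  h4:6  h5:0  h6:0 → peak 16
D@3: h1:16  h2:13  h3:12  h4:6  h5:2  h6:0 → peak 16
D@4: h1:16  h2:13  h3:10  h4:6  h5:2  h6:2 → peak 16
Best is D@2, peak 16.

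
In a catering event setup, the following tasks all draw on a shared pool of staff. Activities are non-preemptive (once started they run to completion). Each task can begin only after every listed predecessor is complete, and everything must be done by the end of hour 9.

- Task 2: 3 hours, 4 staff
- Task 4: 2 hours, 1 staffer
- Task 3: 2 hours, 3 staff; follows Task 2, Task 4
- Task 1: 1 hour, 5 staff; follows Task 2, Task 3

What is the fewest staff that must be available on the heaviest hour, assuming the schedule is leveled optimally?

5

Schedule Task 2@1, Task 4@1, Task 3@4, Task 1@6: h1:5  h2:5  h3:4  h4:3  h5:3  h6:5  h7:0  h8:0  h9:0 — peak 5.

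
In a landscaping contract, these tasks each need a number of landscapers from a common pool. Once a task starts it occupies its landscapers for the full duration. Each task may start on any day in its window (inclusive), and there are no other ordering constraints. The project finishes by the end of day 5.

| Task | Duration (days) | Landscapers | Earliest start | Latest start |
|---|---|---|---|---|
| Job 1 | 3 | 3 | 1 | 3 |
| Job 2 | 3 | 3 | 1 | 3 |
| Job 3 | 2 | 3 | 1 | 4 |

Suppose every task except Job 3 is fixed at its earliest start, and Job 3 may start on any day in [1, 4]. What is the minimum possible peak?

Job 3@1: d1:9  d2:9  d3:6  d4:0  d5:0 → peak 9
Job 3@2: d1:6  d2:9  d3:9  d4:0  d5:0 → peak 9
Job 3@3: d1:6  d2:6  d3:9  d4:3  d5:0 → peak 9
Job 3@4: d1:6  d2:6  d3:6  d4:3  d5:3 → peak 6
Best is Job 3@4, peak 6.

6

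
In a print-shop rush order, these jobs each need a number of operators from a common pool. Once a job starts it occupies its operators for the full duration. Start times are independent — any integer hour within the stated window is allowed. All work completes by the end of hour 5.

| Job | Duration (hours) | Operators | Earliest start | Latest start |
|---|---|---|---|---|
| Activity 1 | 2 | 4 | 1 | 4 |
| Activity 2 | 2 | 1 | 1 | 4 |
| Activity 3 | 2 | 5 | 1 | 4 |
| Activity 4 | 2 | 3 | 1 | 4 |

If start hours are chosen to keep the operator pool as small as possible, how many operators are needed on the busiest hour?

Early-start (Activity 1@1, Activity 2@1, Activity 3@1, Activity 4@1) gives peak 13: h1:13  h2:13  h3:0  h4:0  h5:0.
Shift Activity 2→3, Activity 3→3.
Schedule Activity 1@1, Activity 2@3, Activity 3@3, Activity 4@1: h1:7  h2:7  h3:6  h4:6  h5:0 — peak 7.

7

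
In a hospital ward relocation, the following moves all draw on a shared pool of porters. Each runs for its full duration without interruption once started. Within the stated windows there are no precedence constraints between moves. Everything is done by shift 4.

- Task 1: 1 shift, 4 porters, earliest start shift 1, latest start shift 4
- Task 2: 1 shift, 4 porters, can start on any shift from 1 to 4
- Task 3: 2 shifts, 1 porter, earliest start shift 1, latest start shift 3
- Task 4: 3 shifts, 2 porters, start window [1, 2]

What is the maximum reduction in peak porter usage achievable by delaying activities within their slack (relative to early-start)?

Early-start peak: s1:11  s2:3  s3:2  s4:0 ⇒ 11.
Leveled (Task 1@1, Task 2@2, Task 3@3, Task 4@1): s1:6  s2:6  s3:3  s4:1 ⇒ 6.
Reduction 11 − 6 = 5.

5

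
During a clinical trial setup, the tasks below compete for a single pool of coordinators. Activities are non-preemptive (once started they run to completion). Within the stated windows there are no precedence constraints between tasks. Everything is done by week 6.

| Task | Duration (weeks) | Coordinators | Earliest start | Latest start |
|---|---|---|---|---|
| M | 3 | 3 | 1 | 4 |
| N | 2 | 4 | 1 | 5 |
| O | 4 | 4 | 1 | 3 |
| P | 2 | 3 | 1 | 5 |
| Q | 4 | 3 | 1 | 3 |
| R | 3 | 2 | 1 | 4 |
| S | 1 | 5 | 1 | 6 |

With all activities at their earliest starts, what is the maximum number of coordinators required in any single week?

24

Early-start schedule: M@1, N@1, O@1, P@1, Q@1, R@1, S@1.
Load per week: week 1: 24, week 2: 19, week 3: 12, week 4: 7, week 5: 0, week 6: 0.
Peak is 24.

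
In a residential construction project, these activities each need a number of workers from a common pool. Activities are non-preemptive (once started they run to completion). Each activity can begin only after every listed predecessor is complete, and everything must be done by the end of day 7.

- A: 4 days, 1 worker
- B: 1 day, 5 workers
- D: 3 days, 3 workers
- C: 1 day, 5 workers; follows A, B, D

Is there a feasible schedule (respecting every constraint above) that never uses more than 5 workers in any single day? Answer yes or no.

yes

Schedule A@1, B@5, D@1, C@6: d1:4  d2:4  d3:4  d4:1  d5:5  d6:5  d7:0 — peak 5 ≤ 5.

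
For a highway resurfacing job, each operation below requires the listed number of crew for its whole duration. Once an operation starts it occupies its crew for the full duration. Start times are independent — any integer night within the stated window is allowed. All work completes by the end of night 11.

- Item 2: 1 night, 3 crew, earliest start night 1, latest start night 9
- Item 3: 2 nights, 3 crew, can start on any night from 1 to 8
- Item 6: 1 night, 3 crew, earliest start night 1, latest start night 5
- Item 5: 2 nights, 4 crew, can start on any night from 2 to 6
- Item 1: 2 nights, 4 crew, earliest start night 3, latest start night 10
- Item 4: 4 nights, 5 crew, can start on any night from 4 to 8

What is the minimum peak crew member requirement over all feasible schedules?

Early-start (Item 2@1, Item 3@1, Item 6@1, Item 5@2, Item 1@3, Item 4@4) gives peak 9: n1:9  n2:7  n3:8  n4:9  n5:5  n6:5  n7:5  n8:0  n9:0  n10:0  n11:0.
Shift Item 6→2, Item 5→3, Item 1→5, Item 4→7.
Schedule Item 2@1, Item 3@1, Item 6@2, Item 5@3, Item 1@5, Item 4@7: n1:6  n2:6  n3:4  n4:4  n5:4  n6:4  n7:5  n8:5  n9:5  n10:5  n11:0 — peak 6.

6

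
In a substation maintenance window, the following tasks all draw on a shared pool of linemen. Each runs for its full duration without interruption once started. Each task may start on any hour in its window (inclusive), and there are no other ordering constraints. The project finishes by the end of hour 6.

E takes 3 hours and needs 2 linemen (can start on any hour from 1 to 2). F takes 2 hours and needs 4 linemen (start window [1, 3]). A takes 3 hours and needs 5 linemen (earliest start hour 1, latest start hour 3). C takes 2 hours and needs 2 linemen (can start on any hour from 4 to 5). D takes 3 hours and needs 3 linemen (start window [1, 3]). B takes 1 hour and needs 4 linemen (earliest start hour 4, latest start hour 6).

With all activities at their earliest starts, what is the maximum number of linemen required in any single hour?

Early-start schedule: E@1, F@1, A@1, C@4, D@1, B@4.
Load per hour: hour 1: 14, hour 2: 14, hour 3: 10, hour 4: 6, hour 5: 2, hour 6: 0.
Peak is 14.

14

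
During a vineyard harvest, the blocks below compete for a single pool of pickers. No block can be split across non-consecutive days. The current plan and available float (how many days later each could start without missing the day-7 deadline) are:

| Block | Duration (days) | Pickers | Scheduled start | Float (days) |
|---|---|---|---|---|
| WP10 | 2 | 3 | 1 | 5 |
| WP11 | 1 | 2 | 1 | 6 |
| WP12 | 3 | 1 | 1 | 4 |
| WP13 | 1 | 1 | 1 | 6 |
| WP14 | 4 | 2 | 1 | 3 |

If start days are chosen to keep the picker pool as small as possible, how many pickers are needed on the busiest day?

3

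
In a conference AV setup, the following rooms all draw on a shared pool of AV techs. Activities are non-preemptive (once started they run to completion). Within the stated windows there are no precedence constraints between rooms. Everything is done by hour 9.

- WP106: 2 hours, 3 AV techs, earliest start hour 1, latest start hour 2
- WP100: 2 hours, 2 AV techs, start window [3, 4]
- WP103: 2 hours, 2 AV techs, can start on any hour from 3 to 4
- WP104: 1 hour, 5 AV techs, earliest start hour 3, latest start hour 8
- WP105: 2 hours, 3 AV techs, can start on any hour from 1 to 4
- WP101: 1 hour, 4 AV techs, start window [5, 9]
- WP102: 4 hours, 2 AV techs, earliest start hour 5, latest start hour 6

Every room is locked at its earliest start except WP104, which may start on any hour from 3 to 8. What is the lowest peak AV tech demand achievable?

WP104@3: h1:6  h2:6  h3:9  h4:4  h5:6  h6:2  h7:2  h8:2  h9:0 → peak 9
WP104@4: h1:6  h2:6  h3:4  h4:9  h5:6  h6:2  h7:2  h8:2  h9:0 → peak 9
WP104@5: h1:6  h2:6  h3:4  h4:4  h5:11  h6:2  h7:2  h8:2  h9:0 → peak 11
WP104@6: h1:6  h2:6  h3:4  h4:4  h5:6  h6:7  h7:2  h8:2  h9:0 → peak 7
WP104@7: h1:6  h2:6  h3:4  h4:4  h5:6  h6:2  h7:7  h8:2  h9:0 → peak 7
WP104@8: h1:6  h2:6  h3:4  h4:4  h5:6  h6:2  h7:2  h8:7  h9:0 → peak 7
Best is WP104@6, peak 7.

7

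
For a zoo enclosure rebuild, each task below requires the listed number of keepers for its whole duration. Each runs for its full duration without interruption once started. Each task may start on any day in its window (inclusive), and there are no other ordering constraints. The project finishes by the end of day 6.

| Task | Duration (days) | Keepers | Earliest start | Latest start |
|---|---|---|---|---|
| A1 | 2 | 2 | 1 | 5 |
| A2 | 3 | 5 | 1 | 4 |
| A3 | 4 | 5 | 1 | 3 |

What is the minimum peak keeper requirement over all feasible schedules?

Early-start (A1@1, A2@1, A3@1) gives peak 12: d1:12  d2:12  d3:10  d4:5  d5:0  d6:0.
Shift A3→3.
Schedule A1@1, A2@1, A3@3: d1:7  d2:7  d3:10  d4:5  d5:5  d6:5 — peak 10.

10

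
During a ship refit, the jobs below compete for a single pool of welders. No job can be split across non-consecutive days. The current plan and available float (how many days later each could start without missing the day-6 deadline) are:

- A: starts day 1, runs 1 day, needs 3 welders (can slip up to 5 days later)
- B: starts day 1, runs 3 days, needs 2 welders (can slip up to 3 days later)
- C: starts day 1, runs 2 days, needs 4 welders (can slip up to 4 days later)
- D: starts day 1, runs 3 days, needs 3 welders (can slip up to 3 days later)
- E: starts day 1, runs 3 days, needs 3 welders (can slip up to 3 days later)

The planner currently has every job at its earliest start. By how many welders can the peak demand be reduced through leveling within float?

9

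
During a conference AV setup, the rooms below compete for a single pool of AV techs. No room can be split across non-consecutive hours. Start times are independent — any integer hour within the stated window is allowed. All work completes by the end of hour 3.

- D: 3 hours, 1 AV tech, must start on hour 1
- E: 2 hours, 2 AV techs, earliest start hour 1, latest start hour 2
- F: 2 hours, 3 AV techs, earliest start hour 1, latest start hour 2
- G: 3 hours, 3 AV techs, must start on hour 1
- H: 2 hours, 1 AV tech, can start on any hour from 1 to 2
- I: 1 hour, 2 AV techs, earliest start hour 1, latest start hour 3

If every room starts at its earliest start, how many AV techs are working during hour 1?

At early start, hour 1 has: D, E, F, G, H, I.
Demand: 1 + 2 + 3 + 3 + 1 + 2 = 12.

12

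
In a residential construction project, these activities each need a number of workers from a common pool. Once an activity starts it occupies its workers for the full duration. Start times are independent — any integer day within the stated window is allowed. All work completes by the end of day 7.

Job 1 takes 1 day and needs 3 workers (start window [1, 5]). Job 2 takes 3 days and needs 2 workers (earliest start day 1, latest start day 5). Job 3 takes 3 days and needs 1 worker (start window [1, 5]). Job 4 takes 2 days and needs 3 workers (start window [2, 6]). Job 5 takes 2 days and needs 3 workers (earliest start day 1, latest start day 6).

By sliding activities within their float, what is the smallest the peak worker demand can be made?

Early-start (Job 1@1, Job 2@1, Job 3@1, Job 4@2, Job 5@1) gives peak 9: d1:9  d2:9  d3:6  d4:0  d5:0  d6:0  d7:0.
Shift Job 3→2, Job 4→4, Job 5→6.
Schedule Job 1@1, Job 2@1, Job 3@2, Job 4@4, Job 5@6: d1:5  d2:3  d3:3  d4:4  d5:3  d6:3  d7:3 — peak 5.

5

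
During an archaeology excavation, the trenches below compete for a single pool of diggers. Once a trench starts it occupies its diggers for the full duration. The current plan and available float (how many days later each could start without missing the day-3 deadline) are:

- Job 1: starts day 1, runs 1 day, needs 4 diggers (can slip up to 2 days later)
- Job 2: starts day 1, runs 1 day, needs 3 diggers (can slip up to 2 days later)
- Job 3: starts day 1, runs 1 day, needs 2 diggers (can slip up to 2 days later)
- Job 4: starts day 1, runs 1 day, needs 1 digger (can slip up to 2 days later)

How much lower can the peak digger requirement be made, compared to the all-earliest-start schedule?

Early-start peak: d1:10  d2:0  d3:0 ⇒ 10.
Leveled (Job 1@1, Job 2@2, Job 3@3, Job 4@2): d1:4  d2:4  d3:2 ⇒ 4.
Reduction 10 − 4 = 6.

6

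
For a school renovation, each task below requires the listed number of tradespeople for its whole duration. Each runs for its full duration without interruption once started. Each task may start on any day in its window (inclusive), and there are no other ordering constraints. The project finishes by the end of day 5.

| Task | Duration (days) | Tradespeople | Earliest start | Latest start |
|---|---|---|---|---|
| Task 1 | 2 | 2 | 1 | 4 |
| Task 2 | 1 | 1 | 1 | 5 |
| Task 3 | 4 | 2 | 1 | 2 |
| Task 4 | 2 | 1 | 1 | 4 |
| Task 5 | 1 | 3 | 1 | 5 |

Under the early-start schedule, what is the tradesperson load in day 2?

At early start, day 2 has: Task 1, Task 3, Task 4.
Demand: 2 + 2 + 1 = 5.

5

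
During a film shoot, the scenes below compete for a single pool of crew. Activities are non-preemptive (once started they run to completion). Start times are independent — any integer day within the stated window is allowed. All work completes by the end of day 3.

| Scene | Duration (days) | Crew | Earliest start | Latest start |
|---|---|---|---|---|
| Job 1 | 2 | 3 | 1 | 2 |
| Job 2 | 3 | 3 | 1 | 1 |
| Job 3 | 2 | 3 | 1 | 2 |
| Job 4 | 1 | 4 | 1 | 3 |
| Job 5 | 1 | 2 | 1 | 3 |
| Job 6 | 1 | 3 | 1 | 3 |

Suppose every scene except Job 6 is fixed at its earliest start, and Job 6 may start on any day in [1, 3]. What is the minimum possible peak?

Job 6@1: d1:18  d2:9  d3:3 → peak 18
Job 6@2: d1:15  d2:12  d3:3 → peak 15
Job 6@3: d1:15  d2:9  d3:6 → peak 15
Best is Job 6@2, peak 15.

15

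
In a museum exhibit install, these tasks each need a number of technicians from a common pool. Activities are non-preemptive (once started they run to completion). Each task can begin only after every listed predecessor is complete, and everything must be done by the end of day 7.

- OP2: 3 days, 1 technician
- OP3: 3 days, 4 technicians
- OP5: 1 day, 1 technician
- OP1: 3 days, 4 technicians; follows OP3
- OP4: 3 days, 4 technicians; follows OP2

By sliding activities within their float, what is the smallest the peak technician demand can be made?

Schedule OP2@1, OP3@1, OP5@1, OP1@4, OP4@4: d1:6  d2:5  d3:5  d4:8  d5:8  d6:8  d7:0 — peak 8.

8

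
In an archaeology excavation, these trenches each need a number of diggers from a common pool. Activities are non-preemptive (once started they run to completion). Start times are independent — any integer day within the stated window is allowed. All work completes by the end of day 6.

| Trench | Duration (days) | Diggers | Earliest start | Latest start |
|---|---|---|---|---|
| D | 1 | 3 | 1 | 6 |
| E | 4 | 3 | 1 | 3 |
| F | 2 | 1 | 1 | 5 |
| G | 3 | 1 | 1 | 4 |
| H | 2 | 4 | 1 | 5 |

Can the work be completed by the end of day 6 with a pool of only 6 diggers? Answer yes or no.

Schedule D@1, E@1, F@2, G@2, H@5: d1:6  d2:5  d3:5  d4:4  d5:4  d6:4 — peak 6 ≤ 6.

yes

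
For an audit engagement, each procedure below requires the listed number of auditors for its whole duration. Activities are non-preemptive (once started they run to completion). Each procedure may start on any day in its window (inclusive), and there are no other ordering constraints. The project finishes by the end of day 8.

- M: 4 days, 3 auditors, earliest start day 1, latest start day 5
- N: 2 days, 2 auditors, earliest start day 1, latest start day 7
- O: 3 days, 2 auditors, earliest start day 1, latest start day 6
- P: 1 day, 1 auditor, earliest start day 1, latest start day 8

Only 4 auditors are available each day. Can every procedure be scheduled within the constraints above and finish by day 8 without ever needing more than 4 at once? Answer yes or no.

yes

Schedule M@1, N@5, O@5, P@1: d1:4  d2:3  d3:3  d4:3  d5:4  d6:4  d7:2  d8:0 — peak 4 ≤ 4.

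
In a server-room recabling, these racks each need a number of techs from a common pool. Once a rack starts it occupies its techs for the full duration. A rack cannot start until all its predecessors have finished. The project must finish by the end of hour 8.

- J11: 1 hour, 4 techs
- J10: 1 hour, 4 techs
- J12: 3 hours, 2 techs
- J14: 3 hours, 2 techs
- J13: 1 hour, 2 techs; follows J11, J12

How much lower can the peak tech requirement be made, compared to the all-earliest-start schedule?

8

Early-start peak: h1:12  h2:4  h3:4  h4:2  h5:0  h6:0  h7:0  h8:0 ⇒ 12.
Leveled (J11@1, J10@2, J12@3, J14@3, J13@6): h1:4  h2:4  h3:4  h4:4  h5:4  h6:2  h7:0  h8:0 ⇒ 4.
Reduction 12 − 4 = 8.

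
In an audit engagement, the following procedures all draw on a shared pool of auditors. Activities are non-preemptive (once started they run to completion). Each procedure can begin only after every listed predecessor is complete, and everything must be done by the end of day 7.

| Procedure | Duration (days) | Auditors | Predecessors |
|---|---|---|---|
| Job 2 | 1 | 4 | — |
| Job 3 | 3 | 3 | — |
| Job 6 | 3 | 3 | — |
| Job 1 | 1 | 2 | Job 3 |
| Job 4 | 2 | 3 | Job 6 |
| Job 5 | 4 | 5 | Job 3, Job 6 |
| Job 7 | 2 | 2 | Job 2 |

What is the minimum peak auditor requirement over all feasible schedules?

10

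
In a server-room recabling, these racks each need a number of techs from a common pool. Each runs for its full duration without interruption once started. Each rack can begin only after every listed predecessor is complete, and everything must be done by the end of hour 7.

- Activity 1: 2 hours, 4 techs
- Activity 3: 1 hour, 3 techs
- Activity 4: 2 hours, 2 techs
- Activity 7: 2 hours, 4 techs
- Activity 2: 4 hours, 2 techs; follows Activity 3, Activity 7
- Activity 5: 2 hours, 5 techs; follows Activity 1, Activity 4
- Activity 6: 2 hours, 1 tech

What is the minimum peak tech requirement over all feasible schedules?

Early-start (Activity 1@1, Activity 3@1, Activity 4@1, Activity 7@1, Activity 2@3, Activity 5@3, Activity 6@1) gives peak 14: h1:14  h2:11  h3:7  h4:7  h5:2  h6:2  h7:0.
Shift Activity 1→3, Activity 4→2, Activity 2→4, Activity 5→5, Activity 6→2.
Schedule Activity 1@3, Activity 3@1, Activity 4@2, Activity 7@1, Activity 2@4, Activity 5@5, Activity 6@2: h1:7  h2:7  h3:7  h4:6  h5:7  h6:7  h7:2 — peak 7.
Total tech-hours = 43 over 7 hours ⇒ peak ≥ ⌈43/7⌉ = 7, so 7 is optimal.

7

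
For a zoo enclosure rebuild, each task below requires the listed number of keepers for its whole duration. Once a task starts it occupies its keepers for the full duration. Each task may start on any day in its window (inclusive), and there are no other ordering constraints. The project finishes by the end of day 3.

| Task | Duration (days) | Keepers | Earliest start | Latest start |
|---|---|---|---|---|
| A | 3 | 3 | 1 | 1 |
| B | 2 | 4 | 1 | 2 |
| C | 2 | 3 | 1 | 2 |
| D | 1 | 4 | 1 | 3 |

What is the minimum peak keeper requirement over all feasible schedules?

Early-start (A@1, B@1, C@1, D@1) gives peak 14: d1:14  d2:10  d3:3.
Shift D→3.
Schedule A@1, B@1, C@1, D@3: d1:10  d2:10  d3:7 — peak 10.
No arrangement of the 12 feasible schedules does better.

10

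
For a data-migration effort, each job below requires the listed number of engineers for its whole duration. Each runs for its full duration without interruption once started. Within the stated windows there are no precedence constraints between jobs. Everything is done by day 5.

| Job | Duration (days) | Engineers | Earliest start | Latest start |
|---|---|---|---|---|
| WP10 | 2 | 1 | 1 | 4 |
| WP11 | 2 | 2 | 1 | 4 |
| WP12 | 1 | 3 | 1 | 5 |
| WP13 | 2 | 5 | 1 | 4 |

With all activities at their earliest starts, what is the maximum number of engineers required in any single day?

11

Early-start schedule: WP10@1, WP11@1, WP12@1, WP13@1.
Load per day: day 1: 11, day 2: 8, day 3: 0, day 4: 0, day 5: 0.
Peak is 11.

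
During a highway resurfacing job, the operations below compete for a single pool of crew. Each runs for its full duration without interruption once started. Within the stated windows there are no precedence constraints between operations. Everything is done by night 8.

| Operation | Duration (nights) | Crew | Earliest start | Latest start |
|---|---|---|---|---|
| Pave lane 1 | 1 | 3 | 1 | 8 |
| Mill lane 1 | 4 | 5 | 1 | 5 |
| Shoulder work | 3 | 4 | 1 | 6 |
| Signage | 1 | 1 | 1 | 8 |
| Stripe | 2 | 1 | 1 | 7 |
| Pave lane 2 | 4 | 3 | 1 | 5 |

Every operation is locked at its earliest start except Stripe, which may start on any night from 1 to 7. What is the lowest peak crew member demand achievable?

16

Stripe@1: n1:17  n2:13  n3:12  n4:8  n5:0  n6:0  n7:0  n8:0 → peak 17
Stripe@2: n1:16  n2:13  n3:13  n4:8  n5:0  n6:0  n7:0  n8:0 → peak 16
Stripe@3: n1:16  n2:12  n3:13  n4:9  n5:0  n6:0  n7:0  n8:0 → peak 16
Stripe@4: n1:16  n2:12  n3:12  n4:9  n5:1  n6:0  n7:0  n8:0 → peak 16
Stripe@5: n1:16  n2:12  n3:12  n4:8  n5:1  n6:1  n7:0  n8:0 → peak 16
Stripe@6: n1:16  n2:12  n3:12  n4:8  n5:0  n6:1  n7:1  n8:0 → peak 16
Stripe@7: n1:16  n2:12  n3:12  n4:8  n5:0  n6:0  n7:1  n8:1 → peak 16
Best is Stripe@2, peak 16.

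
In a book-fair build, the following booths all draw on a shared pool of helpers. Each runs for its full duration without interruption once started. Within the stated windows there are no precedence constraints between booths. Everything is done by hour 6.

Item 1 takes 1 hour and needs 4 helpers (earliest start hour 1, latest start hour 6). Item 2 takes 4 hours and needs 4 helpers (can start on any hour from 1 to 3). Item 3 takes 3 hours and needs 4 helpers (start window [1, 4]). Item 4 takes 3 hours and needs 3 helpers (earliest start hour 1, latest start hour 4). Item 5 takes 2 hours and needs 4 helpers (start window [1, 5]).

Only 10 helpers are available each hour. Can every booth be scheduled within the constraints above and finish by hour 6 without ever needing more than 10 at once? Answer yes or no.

The minimum achievable peak is 11; 10 < 11, so no feasible schedule stays within the cap.

no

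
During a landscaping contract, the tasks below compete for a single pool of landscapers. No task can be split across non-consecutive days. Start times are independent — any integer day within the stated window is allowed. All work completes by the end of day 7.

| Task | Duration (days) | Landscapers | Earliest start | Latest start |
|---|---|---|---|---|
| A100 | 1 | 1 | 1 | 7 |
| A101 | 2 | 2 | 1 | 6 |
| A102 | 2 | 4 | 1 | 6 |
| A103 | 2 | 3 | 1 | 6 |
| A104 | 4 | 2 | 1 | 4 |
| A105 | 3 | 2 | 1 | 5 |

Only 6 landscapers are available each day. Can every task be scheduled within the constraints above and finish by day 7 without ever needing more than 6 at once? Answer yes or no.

Schedule A100@1, A101@1, A102@2, A103@6, A104@4, A105@3: d1:3  d2:6  d3:6  d4:4  d5:4  d6:5  d7:5 — peak 6 ≤ 6.

yes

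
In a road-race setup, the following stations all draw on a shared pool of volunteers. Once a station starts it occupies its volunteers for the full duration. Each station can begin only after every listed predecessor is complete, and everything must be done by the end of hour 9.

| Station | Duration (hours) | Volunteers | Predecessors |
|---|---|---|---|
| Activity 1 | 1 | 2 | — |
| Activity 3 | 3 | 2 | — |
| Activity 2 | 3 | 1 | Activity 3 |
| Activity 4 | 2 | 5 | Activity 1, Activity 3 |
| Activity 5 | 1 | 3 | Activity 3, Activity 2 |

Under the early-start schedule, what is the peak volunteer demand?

6

Early-start schedule: Activity 1@1, Activity 3@1, Activity 2@4, Activity 4@4, Activity 5@7.
Load per hour: hour 1: 4, hour 2: 2, hour 3: 2, hour 4: 6, hour 5: 6, hour 6: 1, hour 7: 3, hour 8: 0, hour 9: 0.
Peak is 6.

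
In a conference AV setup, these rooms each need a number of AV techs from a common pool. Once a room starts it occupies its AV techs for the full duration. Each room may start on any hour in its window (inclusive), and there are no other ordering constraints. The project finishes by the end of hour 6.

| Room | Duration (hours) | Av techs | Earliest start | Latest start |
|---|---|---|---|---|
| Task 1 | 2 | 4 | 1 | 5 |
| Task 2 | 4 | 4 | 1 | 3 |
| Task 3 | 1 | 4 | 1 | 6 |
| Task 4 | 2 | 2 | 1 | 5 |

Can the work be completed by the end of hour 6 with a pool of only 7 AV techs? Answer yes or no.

no

The minimum achievable peak is 8; 7 < 8, so no feasible schedule stays within the cap.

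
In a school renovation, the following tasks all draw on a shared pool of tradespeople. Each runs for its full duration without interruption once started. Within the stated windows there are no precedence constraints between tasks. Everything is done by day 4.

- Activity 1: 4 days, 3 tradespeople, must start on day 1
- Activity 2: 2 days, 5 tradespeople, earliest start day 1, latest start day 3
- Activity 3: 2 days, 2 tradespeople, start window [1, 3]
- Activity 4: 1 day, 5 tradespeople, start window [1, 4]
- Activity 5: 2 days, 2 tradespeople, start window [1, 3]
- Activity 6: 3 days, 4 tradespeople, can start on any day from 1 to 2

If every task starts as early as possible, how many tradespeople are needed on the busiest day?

Early-start schedule: Activity 1@1, Activity 2@1, Activity 3@1, Activity 4@1, Activity 5@1, Activity 6@1.
Load per day: day 1: 21, day 2: 16, day 3: 7, day 4: 3.
Peak is 21.

21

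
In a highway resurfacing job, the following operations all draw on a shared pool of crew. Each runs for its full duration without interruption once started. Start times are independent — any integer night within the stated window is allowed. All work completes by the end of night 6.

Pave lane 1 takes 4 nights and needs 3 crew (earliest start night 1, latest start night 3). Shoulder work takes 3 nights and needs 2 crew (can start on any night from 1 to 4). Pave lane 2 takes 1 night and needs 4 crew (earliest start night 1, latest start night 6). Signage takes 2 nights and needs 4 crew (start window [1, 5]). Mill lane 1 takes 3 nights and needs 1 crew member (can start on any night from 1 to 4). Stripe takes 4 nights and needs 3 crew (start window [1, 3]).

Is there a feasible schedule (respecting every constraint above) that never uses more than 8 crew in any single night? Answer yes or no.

no

The minimum achievable peak is 9; 8 < 9, so no feasible schedule stays within the cap.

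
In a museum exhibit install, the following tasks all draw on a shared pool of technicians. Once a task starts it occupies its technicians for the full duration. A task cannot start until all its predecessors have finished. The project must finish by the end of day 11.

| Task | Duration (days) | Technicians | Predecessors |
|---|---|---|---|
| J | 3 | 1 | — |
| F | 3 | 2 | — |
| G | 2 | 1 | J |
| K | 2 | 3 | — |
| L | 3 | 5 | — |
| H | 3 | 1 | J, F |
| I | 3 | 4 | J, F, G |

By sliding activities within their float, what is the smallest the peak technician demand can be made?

Early-start (J@1, F@1, G@4, K@1, L@1, H@4, I@6) gives peak 11: d1:11  d2:11  d3:8  d4:2  d5:2  d6:5  d7:4  d8:4  d9:0  d10:0  d11:0.
Shift K→4, L→6, H→9, I→9.
Schedule J@1, F@1, G@4, K@4, L@6, H@9, I@9: d1:3  d2:3  d3:3  d4:4  d5:4  d6:5  d7:5  d8:5  d9:5  d10:5  d11:5 — peak 5.
Total technician-days = 47 over 11 days ⇒ peak ≥ ⌈47/11⌉ = 5, so 5 is optimal.

5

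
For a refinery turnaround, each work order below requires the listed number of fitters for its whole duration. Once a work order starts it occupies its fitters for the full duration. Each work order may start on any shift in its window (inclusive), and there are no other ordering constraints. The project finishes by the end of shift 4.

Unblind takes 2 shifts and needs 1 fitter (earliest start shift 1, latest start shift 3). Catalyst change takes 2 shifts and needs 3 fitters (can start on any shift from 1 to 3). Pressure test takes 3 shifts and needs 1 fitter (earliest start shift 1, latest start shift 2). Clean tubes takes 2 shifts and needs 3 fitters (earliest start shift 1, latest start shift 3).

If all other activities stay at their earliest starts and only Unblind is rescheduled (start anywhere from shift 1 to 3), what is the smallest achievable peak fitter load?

Unblind@1: s1:8  s2:8  s3:1  s4:0 → peak 8
Unblind@2: s1:7  s2:8  s3:2  s4:0 → peak 8
Unblind@3: s1:7  s2:7  s3:2  s4:1 → peak 7
Best is Unblind@3, peak 7.

7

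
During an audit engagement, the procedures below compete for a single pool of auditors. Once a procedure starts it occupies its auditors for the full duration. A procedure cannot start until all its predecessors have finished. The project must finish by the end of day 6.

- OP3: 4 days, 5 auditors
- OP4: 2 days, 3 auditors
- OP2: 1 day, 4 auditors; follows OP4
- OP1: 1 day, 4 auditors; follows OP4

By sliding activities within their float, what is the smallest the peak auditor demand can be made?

Early-start (OP3@1, OP4@1, OP2@3, OP1@3) gives peak 13: d1:8  d2:8  d3:13  d4:5  d5:0  d6:0.
Shift OP2→5, OP1→5.
Schedule OP3@1, OP4@1, OP2@5, OP1@5: d1:8  d2:8  d3:5  d4:5  d5:8  d6:0 — peak 8.

8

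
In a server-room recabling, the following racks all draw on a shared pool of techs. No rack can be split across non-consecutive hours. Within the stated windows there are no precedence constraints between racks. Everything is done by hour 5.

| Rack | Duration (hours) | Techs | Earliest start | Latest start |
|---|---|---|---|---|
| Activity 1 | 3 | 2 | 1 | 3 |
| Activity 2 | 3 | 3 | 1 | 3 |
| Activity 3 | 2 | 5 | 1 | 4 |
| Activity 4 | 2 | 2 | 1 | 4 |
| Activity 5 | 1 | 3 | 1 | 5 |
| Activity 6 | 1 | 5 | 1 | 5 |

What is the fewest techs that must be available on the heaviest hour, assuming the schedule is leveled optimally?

Early-start (Activity 1@1, Activity 2@1, Activity 3@1, Activity 4@1, Activity 5@1, Activity 6@1) gives peak 20: h1:20  h2:12  h3:5  h4:0  h5:0.
Shift Activity 2→2, Activity 3→4, Activity 4→2, Activity 5→5.
Schedule Activity 1@1, Activity 2@2, Activity 3@4, Activity 4@2, Activity 5@5, Activity 6@1: h1:7  h2:7  h3:7  h4:8  h5:8 — peak 8.
Total tech-hours = 37 over 5 hours ⇒ peak ≥ ⌈37/5⌉ = 8, so 8 is optimal.

8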